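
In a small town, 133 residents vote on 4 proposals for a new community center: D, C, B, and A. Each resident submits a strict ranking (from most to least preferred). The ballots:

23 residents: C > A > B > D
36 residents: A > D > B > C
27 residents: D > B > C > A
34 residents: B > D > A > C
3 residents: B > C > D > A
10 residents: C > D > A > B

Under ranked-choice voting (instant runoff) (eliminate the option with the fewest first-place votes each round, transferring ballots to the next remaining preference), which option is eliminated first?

Round 1: D 27, C 33, B 37, A 36. Eliminate D.

D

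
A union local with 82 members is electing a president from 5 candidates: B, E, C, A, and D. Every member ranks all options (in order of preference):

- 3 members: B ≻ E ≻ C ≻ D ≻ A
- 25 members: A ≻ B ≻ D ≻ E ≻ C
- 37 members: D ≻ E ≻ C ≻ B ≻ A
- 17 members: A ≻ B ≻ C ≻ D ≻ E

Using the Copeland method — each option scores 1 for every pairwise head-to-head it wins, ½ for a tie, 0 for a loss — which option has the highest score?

B: beats E, C, and D; loses to A → score 3.
E: beats C; loses to B, A, and D → score 1.
C: loses to B, E, A, and D → score 0.
A: beats B, E, C, and D → score 4.
D: beats E and C; loses to B and A → score 2.
A has the best pairwise record.

A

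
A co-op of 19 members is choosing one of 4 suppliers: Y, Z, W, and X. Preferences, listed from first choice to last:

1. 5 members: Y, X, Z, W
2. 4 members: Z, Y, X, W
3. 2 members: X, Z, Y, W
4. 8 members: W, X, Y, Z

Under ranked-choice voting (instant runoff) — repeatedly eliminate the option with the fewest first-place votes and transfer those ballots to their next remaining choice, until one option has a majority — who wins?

Z

Round 1: Y 5, Z 4, W 8, X 2. Eliminate X.
Round 2: Y 5, Z 6, W 8. Eliminate Y.
Round 3: Z 11, W 8. Z has a majority.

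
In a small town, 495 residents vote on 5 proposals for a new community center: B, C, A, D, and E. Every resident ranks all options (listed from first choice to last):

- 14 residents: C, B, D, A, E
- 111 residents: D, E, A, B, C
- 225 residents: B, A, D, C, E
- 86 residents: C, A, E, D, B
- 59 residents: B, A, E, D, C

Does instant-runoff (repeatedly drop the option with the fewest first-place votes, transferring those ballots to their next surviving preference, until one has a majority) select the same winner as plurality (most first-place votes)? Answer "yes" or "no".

yes

Instant-runoff — R1 B 284, C 100, A 0, D 111, E 0 (B winner). Winner: B.
Plurality — first-place votes: B 284, C 100, A 0, D 111, E 0. Winner: B.
The two methods agree.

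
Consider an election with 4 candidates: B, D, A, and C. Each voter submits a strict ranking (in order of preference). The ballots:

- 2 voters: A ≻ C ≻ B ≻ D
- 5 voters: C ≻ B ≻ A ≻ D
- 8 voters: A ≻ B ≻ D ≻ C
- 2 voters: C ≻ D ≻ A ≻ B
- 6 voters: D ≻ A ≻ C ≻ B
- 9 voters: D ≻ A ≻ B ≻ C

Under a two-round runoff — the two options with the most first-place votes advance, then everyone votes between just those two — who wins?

Round 1 first-place votes: B 0, D 15, A 10, C 7.
D and A advance.
Runoff: D is preferred to A by 17 voters; A by 15.
D wins the runoff.

D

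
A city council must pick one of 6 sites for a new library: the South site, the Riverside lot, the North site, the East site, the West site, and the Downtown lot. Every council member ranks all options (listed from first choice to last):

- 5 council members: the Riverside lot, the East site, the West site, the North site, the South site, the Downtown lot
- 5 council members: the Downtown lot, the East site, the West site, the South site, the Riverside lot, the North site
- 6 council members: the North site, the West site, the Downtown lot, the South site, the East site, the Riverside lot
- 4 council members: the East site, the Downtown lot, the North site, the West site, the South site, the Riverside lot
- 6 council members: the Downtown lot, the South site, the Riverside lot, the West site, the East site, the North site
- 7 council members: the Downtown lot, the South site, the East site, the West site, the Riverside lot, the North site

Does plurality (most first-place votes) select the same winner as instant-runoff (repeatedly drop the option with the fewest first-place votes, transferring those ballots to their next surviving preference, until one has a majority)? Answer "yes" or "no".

yes

Plurality — first-place votes: the South site 0, the Riverside lot 5, the North site 6, the East site 4, the West site 0, the Downtown lot 18. Winner: the Downtown lot.
Instant-runoff — R1 the South site 0, the Riverside lot 5, the North site 6, the East site 4, the West site 0, the Downtown lot 18 (the Downtown lot winner). Winner: the Downtown lot.
The two methods agree.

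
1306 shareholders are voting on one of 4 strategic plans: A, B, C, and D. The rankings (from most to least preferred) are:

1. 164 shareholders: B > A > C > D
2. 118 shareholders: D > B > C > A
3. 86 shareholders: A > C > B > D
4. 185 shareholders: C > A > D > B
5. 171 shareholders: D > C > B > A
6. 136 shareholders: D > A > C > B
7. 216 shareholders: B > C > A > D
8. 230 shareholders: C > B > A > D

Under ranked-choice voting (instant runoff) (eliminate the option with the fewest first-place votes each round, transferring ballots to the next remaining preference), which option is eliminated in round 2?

B

Round 1: A 86, B 380, C 415, D 425. Eliminate A.
Round 2: B 380, C 501, D 425. Eliminate B.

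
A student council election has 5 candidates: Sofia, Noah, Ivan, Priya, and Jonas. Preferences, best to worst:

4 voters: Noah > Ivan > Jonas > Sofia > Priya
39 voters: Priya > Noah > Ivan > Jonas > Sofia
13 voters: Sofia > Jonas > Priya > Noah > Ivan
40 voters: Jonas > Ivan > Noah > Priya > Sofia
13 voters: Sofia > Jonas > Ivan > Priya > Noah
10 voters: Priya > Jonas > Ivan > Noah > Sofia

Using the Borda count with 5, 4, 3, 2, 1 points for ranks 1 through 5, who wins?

Sofia: 4·2 + 39·1 + 13·5 + 40·1 + 13·5 + 10·1 = 227
Noah: 4·5 + 39·4 + 13·2 + 40·3 + 13·1 + 10·2 = 355
Ivan: 4·4 + 39·3 + 13·1 + 40·4 + 13·3 + 10·3 = 375
Priya: 4·1 + 39·5 + 13·3 + 40·2 + 13·2 + 10·5 = 394
Jonas: 4·3 + 39·2 + 13·4 + 40·5 + 13·4 + 10·4 = 434
Jonas has the highest Borda score (434).

Jonas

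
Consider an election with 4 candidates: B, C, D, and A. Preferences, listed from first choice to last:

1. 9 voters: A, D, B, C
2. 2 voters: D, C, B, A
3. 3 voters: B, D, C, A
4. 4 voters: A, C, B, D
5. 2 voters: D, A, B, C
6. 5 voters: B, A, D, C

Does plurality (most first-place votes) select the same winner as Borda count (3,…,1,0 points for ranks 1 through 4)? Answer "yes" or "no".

Plurality — first-place votes: B 8, C 0, D 4, A 13. Winner: A.
Borda — scores: B 41, C 15, D 41, A 53. Winner: A.
The two methods agree.

yes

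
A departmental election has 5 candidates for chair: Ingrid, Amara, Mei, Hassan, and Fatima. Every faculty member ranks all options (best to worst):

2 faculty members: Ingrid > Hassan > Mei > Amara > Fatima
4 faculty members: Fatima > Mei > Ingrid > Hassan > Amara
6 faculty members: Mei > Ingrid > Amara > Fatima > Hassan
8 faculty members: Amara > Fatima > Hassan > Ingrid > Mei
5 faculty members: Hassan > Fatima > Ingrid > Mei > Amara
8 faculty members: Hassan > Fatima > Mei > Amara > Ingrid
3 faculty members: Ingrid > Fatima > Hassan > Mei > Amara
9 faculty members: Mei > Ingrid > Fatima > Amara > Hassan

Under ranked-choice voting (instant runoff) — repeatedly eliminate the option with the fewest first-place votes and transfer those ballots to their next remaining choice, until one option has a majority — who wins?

Hassan

Round 1: Ingrid 5, Amara 8, Mei 15, Hassan 13, Fatima 4. Eliminate Fatima.
Round 2: Ingrid 5, Amara 8, Mei 19, Hassan 13. Eliminate Ingrid.
Round 3: Amara 8, Mei 19, Hassan 18. Eliminate Amara.
Round 4: Mei 19, Hassan 26. Hassan has a majority.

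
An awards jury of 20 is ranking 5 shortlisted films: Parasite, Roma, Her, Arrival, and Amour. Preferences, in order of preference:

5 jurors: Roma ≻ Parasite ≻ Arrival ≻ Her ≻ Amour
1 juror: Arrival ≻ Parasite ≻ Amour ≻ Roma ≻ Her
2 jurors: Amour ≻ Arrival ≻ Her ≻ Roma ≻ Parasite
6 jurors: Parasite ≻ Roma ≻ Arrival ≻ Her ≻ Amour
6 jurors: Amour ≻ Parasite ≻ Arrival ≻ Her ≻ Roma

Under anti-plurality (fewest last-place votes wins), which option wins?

Last-place votes: Parasite 2, Roma 6, Her 1, Arrival 0, Amour 11.
Arrival is ranked last by the fewest voters, so Arrival wins.

Arrival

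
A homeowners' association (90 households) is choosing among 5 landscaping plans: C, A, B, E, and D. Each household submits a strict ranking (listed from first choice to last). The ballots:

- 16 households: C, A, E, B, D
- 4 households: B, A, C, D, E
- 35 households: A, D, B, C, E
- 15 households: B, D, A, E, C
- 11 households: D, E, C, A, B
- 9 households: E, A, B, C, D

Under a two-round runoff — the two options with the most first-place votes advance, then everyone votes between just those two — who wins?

Round 1 first-place votes: C 16, A 35, B 19, E 9, D 11.
A and B advance.
Runoff: A is preferred to B by 71 voters; B by 19.
A wins the runoff.

A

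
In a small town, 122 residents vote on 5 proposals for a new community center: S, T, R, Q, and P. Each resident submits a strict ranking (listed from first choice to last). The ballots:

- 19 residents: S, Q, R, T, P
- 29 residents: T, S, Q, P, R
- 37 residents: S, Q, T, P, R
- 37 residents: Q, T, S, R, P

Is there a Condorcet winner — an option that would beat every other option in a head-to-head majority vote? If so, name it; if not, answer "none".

Checking pairwise contests:
T beats S 66–56.
Q beats T 93–29.
S beats R 122–0.
S beats Q 85–37.
S beats P 122–0.
Every option loses at least one head-to-head, so there is no Condorcet winner.

none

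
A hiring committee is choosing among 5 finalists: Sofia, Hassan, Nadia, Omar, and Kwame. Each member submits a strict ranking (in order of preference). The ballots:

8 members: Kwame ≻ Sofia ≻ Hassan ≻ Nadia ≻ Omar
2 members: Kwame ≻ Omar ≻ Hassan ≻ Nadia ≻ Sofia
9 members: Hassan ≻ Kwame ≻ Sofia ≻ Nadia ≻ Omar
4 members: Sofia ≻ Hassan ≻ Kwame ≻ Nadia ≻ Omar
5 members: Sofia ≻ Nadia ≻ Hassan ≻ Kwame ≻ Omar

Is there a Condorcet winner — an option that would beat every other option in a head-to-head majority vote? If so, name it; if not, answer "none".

Checking pairwise contests:
Kwame beats Sofia 19–9.
Sofia beats Hassan 17–11.
Sofia beats Nadia 26–2.
Sofia beats Omar 26–2.
Hassan beats Kwame 18–10.
Every option loses at least one head-to-head, so there is no Condorcet winner.

none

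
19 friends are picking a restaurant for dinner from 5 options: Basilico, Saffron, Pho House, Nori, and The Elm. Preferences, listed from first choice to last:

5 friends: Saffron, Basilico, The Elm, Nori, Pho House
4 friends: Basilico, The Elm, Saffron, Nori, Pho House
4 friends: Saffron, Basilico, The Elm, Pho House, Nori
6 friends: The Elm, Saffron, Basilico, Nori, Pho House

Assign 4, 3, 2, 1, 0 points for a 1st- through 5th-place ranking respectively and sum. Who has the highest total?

Basilico: 5·3 + 4·4 + 4·3 + 6·2 = 55
Saffron: 5·4 + 4·2 + 4·4 + 6·3 = 62
Pho House: 5·0 + 4·0 + 4·1 + 6·0 = 4
Nori: 5·1 + 4·1 + 4·0 + 6·1 = 15
The Elm: 5·2 + 4·3 + 4·2 + 6·4 = 54
Saffron has the highest Borda score (62).

Saffron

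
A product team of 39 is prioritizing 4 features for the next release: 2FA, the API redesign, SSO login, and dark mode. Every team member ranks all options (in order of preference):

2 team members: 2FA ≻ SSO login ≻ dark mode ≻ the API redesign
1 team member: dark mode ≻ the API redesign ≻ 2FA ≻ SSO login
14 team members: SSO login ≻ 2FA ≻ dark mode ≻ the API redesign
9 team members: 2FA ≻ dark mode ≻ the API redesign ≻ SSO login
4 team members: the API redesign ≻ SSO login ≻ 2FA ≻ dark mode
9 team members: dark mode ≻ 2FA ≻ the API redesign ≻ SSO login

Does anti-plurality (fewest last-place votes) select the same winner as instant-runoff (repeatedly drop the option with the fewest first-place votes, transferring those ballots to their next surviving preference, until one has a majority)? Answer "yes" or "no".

yes

Anti-plurality — last-place votes: 2FA 0, the API redesign 16, SSO login 19, dark mode 4. Winner: 2FA.
Instant-runoff — R1 2FA 11, the API redesign 4, SSO login 14, dark mode 10 (the API redesign out); R2 2FA 11, SSO login 18, dark mode 10 (dark mode out); R3 2FA 21, SSO login 18 (2FA winner). Winner: 2FA.
The two methods agree.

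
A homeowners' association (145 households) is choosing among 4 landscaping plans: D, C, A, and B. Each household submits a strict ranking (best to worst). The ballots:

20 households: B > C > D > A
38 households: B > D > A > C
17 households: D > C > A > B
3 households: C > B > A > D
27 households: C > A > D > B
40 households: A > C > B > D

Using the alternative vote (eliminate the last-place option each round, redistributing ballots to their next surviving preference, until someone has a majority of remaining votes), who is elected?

C

Round 1: D 17, C 30, A 40, B 58. Eliminate D.
Round 2: C 47, A 40, B 58. Eliminate A.
Round 3: C 87, B 58. C has a majority.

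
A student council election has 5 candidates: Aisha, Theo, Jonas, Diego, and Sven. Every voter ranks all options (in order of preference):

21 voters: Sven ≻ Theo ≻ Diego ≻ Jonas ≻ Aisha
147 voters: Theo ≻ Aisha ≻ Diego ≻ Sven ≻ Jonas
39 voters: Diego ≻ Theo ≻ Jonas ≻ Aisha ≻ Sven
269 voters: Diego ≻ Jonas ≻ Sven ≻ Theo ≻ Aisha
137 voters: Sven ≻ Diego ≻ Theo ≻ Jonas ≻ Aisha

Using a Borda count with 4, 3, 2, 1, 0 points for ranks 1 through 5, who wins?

Diego

Aisha: 21·0 + 147·3 + 39·1 + 269·0 + 137·0 = 480
Theo: 21·3 + 147·4 + 39·3 + 269·1 + 137·2 = 1311
Jonas: 21·1 + 147·0 + 39·2 + 269·3 + 137·1 = 1043
Diego: 21·2 + 147·2 + 39·4 + 269·4 + 137·3 = 1979
Sven: 21·4 + 147·1 + 39·0 + 269·2 + 137·4 = 1317
Diego has the highest Borda score (1979).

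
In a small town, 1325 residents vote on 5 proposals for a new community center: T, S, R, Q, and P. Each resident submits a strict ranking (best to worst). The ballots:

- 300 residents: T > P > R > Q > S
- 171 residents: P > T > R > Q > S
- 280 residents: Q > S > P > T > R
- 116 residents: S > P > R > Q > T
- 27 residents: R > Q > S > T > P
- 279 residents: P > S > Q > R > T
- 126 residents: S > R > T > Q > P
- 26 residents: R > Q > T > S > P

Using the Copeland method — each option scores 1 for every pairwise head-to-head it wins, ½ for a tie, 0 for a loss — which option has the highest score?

T: beats R; loses to S, Q, and P → score 1.
S: beats T and R; loses to Q and P → score 2.
R: beats Q; loses to T, S, and P → score 1.
Q: beats T and S; loses to R and P → score 2.
P: beats T, S, R, and Q → score 4.
P has the best pairwise record.

P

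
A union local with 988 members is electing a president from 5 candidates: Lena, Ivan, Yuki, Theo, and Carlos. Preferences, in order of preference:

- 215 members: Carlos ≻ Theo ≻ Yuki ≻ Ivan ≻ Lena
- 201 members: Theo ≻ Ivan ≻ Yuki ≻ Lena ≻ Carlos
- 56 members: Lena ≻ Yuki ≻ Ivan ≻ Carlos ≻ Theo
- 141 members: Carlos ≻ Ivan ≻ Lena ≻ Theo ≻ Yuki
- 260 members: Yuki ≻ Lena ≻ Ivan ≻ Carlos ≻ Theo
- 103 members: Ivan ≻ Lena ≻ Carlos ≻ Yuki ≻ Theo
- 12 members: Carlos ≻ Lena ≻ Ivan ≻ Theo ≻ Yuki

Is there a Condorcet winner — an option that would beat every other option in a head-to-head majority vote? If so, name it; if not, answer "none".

Checking pairwise contests:
Ivan beats Lena 660–328.
Yuki beats Ivan 531–457.
Theo beats Yuki 569–419.
Lena beats Theo 572–416.
Lena beats Carlos 620–368.
Every option loses at least one head-to-head, so there is no Condorcet winner.

none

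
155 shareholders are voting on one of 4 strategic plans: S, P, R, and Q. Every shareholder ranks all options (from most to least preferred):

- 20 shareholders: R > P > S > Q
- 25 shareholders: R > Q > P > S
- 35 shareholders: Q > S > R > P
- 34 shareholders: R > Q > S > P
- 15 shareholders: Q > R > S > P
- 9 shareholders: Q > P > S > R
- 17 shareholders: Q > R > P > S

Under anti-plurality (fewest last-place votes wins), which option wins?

Last-place votes: S 42, P 84, R 9, Q 20.
R is ranked last by the fewest voters, so R wins.

R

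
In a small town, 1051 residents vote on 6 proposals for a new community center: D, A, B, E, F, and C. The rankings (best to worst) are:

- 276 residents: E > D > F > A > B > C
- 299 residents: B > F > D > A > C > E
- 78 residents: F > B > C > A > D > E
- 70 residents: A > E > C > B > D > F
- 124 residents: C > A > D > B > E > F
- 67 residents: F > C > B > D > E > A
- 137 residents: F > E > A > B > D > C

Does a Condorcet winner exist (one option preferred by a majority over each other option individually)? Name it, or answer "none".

F

F vs D: 581–470 for F.
F vs A: 857–194 for F.
F vs B: 558–493 for F.
F vs E: 581–470 for F.
F vs C: 857–194 for F.
F beats every other option head-to-head.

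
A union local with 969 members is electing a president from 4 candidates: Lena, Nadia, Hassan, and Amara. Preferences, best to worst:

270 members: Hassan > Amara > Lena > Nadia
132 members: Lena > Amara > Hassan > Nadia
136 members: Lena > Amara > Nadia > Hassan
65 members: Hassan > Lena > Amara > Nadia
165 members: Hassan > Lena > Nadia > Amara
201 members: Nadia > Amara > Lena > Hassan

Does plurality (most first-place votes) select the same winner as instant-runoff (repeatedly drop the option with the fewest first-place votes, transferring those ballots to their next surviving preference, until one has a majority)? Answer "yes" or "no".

Plurality — first-place votes: Lena 268, Nadia 201, Hassan 500, Amara 0. Winner: Hassan.
Instant-runoff — R1 Lena 268, Nadia 201, Hassan 500, Amara 0 (Hassan winner). Winner: Hassan.
The two methods agree.

yes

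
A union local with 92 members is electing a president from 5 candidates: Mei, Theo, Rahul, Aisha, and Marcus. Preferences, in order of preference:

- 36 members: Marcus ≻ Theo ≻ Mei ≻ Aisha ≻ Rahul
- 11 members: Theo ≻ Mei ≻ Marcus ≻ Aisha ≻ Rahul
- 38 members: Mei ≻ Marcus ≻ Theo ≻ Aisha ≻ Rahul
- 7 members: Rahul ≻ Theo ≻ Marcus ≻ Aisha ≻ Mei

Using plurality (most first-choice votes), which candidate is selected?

Mei

First-place votes: Mei 38, Theo 11, Rahul 7, Aisha 0, Marcus 36.
Mei has the most first-place votes.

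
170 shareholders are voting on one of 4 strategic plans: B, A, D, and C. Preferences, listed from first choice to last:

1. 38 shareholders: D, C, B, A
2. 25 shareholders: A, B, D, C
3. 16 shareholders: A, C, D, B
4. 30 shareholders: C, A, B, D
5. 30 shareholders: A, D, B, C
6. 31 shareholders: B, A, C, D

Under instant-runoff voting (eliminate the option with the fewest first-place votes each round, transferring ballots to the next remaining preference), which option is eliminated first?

C

Round 1: B 31, A 71, D 38, C 30. Eliminate C.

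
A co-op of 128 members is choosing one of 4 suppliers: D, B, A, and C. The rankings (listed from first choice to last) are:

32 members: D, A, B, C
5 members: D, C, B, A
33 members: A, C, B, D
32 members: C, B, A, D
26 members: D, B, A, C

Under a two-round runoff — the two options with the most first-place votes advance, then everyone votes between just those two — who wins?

Round 1 first-place votes: D 63, B 0, A 33, C 32.
D and A advance.
Runoff: D is preferred to A by 63 voters; A by 65.
A wins the runoff.

A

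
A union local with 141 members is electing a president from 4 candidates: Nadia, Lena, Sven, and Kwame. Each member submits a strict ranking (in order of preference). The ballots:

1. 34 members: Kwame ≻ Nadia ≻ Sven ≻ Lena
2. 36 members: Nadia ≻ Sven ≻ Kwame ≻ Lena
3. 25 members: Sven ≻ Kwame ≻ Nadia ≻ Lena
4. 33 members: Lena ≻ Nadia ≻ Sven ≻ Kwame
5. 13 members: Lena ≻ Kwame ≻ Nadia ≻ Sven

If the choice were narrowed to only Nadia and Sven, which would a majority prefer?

Voters preferring Nadia to Sven: 116; preferring Sven to Nadia: 25.
Nadia wins the head-to-head.

Nadia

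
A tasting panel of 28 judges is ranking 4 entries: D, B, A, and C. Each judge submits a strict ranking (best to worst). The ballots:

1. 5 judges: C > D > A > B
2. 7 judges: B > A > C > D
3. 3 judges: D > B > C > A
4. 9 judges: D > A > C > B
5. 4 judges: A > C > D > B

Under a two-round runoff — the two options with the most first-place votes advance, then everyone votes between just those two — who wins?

D

Round 1 first-place votes: D 12, B 7, A 4, C 5.
D and B advance.
Runoff: D is preferred to B by 21 voters; B by 7.
D wins the runoff.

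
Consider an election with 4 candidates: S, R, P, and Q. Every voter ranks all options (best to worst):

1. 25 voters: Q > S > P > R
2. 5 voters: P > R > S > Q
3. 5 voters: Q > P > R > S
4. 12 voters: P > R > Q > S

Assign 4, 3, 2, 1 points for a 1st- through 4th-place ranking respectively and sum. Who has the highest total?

S: 25·3 + 5·2 + 5·1 + 12·1 = 102
R: 25·1 + 5·3 + 5·2 + 12·3 = 86
P: 25·2 + 5·4 + 5·3 + 12·4 = 133
Q: 25·4 + 5·1 + 5·4 + 12·2 = 149
Q has the highest Borda score (149).

Q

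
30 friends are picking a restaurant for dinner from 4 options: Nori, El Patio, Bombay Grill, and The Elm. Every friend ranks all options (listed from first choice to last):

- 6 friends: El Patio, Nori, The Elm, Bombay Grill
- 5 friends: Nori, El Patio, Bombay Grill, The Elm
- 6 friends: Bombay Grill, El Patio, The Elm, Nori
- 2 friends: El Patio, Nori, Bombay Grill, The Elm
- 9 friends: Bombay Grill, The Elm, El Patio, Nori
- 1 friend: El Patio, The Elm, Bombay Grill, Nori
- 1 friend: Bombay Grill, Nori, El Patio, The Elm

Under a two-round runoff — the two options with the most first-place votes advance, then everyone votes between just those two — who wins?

Bombay Grill

Round 1 first-place votes: Nori 5, El Patio 9, Bombay Grill 16, The Elm 0.
Bombay Grill and El Patio advance.
Runoff: Bombay Grill is preferred to El Patio by 16 voters; El Patio by 14.
Bombay Grill wins the runoff.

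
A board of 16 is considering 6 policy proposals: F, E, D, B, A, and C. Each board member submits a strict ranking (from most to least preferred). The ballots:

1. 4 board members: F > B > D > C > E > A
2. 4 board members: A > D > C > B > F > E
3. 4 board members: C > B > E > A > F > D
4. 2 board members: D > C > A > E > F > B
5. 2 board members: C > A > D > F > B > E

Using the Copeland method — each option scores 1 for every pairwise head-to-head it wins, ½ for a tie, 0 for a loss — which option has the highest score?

C

F: beats E; ties D and B; loses to A and C → score 2.
E: ties A; loses to F, D, B, and C → score 0.5.
D: beats E and C; ties F and B; loses to A → score 3.
B: beats E; ties F, D, and A; loses to C → score 2.5.
A: beats F and D; ties E and B; loses to C → score 3.
C: beats F, E, B, and A; loses to D → score 4.
C has the best pairwise record.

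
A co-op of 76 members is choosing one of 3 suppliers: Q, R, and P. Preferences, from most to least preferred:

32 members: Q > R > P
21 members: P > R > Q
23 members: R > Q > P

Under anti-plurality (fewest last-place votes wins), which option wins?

Last-place votes: Q 21, R 0, P 55.
R is ranked last by the fewest voters, so R wins.

R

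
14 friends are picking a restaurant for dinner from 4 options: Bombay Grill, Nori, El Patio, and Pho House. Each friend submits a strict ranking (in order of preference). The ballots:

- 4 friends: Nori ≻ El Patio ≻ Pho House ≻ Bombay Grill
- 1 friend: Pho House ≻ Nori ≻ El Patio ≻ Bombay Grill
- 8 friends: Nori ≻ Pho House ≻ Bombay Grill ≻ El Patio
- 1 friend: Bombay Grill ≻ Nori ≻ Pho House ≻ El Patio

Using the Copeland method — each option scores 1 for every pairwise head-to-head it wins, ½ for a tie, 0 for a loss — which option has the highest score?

Bombay Grill: beats El Patio; loses to Nori and Pho House → score 1.
Nori: beats Bombay Grill, El Patio, and Pho House → score 3.
El Patio: loses to Bombay Grill, Nori, and Pho House → score 0.
Pho House: beats Bombay Grill and El Patio; loses to Nori → score 2.
Nori has the best pairwise record.

Nori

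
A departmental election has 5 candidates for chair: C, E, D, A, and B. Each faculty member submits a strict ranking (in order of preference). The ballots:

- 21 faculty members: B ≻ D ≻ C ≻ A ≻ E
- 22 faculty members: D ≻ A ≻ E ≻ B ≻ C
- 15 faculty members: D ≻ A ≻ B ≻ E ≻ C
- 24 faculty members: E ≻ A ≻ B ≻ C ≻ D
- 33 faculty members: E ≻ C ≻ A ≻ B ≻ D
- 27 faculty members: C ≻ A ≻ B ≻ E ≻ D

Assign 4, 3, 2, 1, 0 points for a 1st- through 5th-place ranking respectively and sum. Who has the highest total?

C: 21·2 + 22·0 + 15·0 + 24·1 + 33·3 + 27·4 = 273
E: 21·0 + 22·2 + 15·1 + 24·4 + 33·4 + 27·1 = 314
D: 21·3 + 22·4 + 15·4 + 24·0 + 33·0 + 27·0 = 211
A: 21·1 + 22·3 + 15·3 + 24·3 + 33·2 + 27·3 = 351
B: 21·4 + 22·1 + 15·2 + 24·2 + 33·1 + 27·2 = 271
A has the highest Borda score (351).

A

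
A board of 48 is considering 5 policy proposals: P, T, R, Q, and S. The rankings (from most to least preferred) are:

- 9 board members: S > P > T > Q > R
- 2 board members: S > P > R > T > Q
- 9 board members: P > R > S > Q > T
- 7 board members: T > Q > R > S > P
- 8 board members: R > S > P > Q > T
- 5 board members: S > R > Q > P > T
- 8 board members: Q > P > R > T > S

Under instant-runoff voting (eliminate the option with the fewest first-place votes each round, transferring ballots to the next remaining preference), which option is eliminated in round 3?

P

Round 1: P 9, T 7, R 8, Q 8, S 16. Eliminate T.
Round 2: P 9, R 8, Q 15, S 16. Eliminate R.
Round 3: P 9, Q 15, S 24. Eliminate P.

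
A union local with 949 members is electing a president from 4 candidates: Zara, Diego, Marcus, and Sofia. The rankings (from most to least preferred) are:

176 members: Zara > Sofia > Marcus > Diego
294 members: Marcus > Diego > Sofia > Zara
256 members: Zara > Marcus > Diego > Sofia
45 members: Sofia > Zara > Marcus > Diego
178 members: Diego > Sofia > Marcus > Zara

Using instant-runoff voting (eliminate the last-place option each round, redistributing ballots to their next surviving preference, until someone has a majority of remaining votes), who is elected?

Zara

Round 1: Zara 432, Diego 178, Marcus 294, Sofia 45. Eliminate Sofia.
Round 2: Zara 477, Diego 178, Marcus 294. Zara has a majority.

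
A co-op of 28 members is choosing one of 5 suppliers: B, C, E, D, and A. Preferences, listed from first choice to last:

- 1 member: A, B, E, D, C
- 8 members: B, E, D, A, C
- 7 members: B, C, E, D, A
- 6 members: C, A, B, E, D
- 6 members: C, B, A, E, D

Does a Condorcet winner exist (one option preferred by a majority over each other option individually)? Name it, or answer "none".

B

B vs C: 16–12 for B.
B vs E: 28–0 for B.
B vs D: 28–0 for B.
B vs A: 21–7 for B.
B beats every other option head-to-head.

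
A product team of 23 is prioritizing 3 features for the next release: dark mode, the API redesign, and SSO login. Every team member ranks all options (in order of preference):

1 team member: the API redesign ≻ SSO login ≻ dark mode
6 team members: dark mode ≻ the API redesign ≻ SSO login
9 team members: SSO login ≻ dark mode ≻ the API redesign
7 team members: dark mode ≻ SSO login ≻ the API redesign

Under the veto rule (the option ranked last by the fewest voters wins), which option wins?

dark mode

Last-place votes: dark mode 1, the API redesign 16, SSO login 6.
dark mode is ranked last by the fewest voters, so dark mode wins.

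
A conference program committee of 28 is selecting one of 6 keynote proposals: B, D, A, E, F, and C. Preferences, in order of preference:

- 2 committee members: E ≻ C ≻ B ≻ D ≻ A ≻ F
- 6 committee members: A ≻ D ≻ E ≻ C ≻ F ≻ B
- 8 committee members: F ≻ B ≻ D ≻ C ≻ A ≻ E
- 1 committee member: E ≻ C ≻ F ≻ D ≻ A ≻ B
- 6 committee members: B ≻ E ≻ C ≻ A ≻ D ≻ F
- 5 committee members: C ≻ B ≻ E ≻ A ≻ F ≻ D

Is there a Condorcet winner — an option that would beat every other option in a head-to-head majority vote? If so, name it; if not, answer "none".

none

Checking pairwise contests:
F beats B 15–13.
B beats D 21–7.
B beats A 21–7.
B beats E 19–9.
A beats F 19–9.
E beats C 15–13.
Every option loses at least one head-to-head, so there is no Condorcet winner.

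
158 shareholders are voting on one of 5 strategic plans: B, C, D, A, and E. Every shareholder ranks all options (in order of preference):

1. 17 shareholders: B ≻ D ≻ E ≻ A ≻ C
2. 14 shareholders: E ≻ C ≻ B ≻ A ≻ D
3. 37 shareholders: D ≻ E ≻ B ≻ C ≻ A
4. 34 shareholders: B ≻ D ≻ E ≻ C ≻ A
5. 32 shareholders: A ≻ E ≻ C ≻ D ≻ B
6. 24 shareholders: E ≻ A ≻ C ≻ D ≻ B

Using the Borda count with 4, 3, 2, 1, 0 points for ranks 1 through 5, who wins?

E

B: 17·4 + 14·2 + 37·2 + 34·4 + 32·0 + 24·0 = 306
C: 17·0 + 14·3 + 37·1 + 34·1 + 32·2 + 24·2 = 225
D: 17·3 + 14·0 + 37·4 + 34·3 + 32·1 + 24·1 = 357
A: 17·1 + 14·1 + 37·0 + 34·0 + 32·4 + 24·3 = 231
E: 17·2 + 14·4 + 37·3 + 34·2 + 32·3 + 24·4 = 461
E has the highest Borda score (461).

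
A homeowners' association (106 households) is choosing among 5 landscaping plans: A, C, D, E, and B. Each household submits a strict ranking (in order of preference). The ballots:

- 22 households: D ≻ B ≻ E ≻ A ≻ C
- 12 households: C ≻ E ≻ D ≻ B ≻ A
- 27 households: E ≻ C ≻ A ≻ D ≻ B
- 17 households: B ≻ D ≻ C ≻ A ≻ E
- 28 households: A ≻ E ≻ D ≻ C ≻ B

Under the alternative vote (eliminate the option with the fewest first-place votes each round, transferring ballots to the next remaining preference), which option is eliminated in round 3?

A

Round 1: A 28, C 12, D 22, E 27, B 17. Eliminate C.
Round 2: A 28, D 22, E 39, B 17. Eliminate B.
Round 3: A 28, D 39, E 39. Eliminate A.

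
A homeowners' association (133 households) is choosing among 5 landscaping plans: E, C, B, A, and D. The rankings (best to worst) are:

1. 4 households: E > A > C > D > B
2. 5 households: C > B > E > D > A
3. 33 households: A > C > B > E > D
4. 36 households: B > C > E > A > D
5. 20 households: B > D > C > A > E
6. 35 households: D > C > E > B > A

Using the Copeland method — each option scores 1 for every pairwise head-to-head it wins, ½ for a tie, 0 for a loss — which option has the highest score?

C

E: beats A and D; loses to C and B → score 2.
C: beats E, B, A, and D → score 4.
B: beats E, A, and D; loses to C → score 3.
A: beats D; loses to E, C, and B → score 1.
D: loses to E, C, B, and A → score 0.
C has the best pairwise record.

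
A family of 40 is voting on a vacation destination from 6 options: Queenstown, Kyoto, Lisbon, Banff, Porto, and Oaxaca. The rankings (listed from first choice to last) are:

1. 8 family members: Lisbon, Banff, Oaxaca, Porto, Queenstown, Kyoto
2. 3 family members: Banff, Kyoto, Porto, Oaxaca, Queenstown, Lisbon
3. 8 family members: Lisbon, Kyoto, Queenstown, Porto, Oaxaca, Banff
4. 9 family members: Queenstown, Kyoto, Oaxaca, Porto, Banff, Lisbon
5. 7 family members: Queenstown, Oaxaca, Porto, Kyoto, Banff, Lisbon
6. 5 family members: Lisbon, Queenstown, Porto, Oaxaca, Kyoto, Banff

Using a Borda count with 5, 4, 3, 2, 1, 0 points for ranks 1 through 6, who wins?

Queenstown

Queenstown: 8·1 + 3·1 + 8·3 + 9·5 + 7·5 + 5·4 = 135
Kyoto: 8·0 + 3·4 + 8·4 + 9·4 + 7·2 + 5·1 = 99
Lisbon: 8·5 + 3·0 + 8·5 + 9·0 + 7·0 + 5·5 = 105
Banff: 8·4 + 3·5 + 8·0 + 9·1 + 7·1 + 5·0 = 63
Porto: 8·2 + 3·3 + 8·2 + 9·2 + 7·3 + 5·3 = 95
Oaxaca: 8·3 + 3·2 + 8·1 + 9·3 + 7·4 + 5·2 = 103
Queenstown has the highest Borda score (135).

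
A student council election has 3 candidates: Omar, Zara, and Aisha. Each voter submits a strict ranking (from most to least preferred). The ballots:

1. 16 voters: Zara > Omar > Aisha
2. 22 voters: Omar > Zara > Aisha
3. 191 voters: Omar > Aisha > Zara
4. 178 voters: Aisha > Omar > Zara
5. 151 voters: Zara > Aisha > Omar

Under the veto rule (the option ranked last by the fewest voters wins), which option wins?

Aisha

Last-place votes: Omar 151, Zara 369, Aisha 38.
Aisha is ranked last by the fewest voters, so Aisha wins.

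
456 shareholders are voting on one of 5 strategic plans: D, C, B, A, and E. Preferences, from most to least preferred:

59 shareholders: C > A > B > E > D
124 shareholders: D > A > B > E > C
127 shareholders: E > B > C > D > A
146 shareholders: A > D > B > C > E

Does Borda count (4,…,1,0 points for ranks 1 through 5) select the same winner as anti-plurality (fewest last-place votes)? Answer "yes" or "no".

no

Borda — scores: D 1061, C 636, B 1039, A 1133, E 691. Winner: A.
Anti-plurality — last-place votes: D 59, C 124, B 0, A 127, E 146. Winner: B.
The two methods disagree.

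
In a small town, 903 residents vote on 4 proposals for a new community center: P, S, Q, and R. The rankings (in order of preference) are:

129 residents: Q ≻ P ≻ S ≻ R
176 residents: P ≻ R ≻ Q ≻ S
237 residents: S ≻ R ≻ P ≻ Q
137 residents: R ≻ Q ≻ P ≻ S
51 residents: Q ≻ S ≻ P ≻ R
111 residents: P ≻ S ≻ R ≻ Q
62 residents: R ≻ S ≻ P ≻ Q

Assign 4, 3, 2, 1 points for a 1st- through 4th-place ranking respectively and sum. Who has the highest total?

P

P: 129·3 + 176·4 + 237·2 + 137·2 + 51·2 + 111·4 + 62·2 = 2509
S: 129·2 + 176·1 + 237·4 + 137·1 + 51·3 + 111·3 + 62·3 = 2191
Q: 129·4 + 176·2 + 237·1 + 137·3 + 51·4 + 111·1 + 62·1 = 1893
R: 129·1 + 176·3 + 237·3 + 137·4 + 51·1 + 111·2 + 62·4 = 2437
P has the highest Borda score (2509).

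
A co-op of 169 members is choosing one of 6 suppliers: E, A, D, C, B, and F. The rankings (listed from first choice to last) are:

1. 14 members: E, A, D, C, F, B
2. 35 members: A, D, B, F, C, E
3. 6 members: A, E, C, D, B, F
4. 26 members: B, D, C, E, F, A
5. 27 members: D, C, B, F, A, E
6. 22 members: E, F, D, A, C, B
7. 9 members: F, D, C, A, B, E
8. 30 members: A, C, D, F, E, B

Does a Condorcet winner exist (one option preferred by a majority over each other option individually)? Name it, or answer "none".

A

A vs E: 107–62 for A.
A vs D: 85–84 for A.
A vs C: 107–62 for A.
A vs B: 116–53 for A.
A vs F: 85–84 for A.
A beats every other option head-to-head.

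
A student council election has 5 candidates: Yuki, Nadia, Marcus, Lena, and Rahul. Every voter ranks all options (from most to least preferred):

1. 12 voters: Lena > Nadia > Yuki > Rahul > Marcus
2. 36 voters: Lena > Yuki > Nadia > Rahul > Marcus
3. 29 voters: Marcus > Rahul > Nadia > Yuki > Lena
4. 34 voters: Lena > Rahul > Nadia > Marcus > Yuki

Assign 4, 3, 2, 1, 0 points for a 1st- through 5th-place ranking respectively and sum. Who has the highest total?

Yuki: 12·2 + 36·3 + 29·1 + 34·0 = 161
Nadia: 12·3 + 36·2 + 29·2 + 34·2 = 234
Marcus: 12·0 + 36·0 + 29·4 + 34·1 = 150
Lena: 12·4 + 36·4 + 29·0 + 34·4 = 328
Rahul: 12·1 + 36·1 + 29·3 + 34·3 = 237
Lena has the highest Borda score (328).

Lena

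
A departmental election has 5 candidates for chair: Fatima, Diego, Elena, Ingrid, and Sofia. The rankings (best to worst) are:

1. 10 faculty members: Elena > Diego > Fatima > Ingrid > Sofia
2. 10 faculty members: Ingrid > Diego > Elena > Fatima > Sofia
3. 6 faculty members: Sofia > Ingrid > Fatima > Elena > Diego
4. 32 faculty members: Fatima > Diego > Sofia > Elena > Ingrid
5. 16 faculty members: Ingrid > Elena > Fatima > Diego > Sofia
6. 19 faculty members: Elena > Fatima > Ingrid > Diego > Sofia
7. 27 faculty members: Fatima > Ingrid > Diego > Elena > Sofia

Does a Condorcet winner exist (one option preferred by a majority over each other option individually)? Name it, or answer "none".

Fatima vs Diego: 100–20 for Fatima.
Fatima vs Elena: 65–55 for Fatima.
Fatima vs Ingrid: 88–32 for Fatima.
Fatima vs Sofia: 114–6 for Fatima.
Fatima beats every other option head-to-head.

Fatima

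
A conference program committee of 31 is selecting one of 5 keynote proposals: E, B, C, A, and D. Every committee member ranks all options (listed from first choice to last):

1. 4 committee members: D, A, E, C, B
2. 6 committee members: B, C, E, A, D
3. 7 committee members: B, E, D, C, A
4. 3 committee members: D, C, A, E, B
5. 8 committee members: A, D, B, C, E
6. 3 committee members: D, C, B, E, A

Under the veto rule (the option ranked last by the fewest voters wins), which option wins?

Last-place votes: E 8, B 7, C 0, A 10, D 6.
C is ranked last by the fewest voters, so C wins.

C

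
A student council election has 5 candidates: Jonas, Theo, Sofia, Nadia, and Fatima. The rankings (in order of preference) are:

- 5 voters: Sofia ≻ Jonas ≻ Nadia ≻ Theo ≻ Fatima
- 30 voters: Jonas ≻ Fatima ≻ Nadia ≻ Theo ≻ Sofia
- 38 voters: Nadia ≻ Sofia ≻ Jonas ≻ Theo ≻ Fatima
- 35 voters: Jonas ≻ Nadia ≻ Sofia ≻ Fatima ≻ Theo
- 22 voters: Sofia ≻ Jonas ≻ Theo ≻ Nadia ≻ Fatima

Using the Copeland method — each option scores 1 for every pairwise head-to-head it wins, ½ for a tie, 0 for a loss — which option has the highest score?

Jonas

Jonas: beats Theo, Nadia, and Fatima; ties Sofia → score 3.5.
Theo: ties Fatima; loses to Jonas, Sofia, and Nadia → score 0.5.
Sofia: beats Theo and Fatima; ties Jonas; loses to Nadia → score 2.5.
Nadia: beats Theo, Sofia, and Fatima; loses to Jonas → score 3.
Fatima: ties Theo; loses to Jonas, Sofia, and Nadia → score 0.5.
Jonas has the best pairwise record.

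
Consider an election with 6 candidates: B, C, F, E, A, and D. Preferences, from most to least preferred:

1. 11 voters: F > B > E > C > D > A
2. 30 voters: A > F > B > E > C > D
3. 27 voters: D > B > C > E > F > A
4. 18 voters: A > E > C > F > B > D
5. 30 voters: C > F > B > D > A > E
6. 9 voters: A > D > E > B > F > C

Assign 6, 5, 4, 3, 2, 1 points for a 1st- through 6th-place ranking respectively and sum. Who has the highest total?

B

B: 11·5 + 30·4 + 27·5 + 18·2 + 30·4 + 9·3 = 493
C: 11·3 + 30·2 + 27·4 + 18·4 + 30·6 + 9·1 = 462
F: 11·6 + 30·5 + 27·2 + 18·3 + 30·5 + 9·2 = 492
E: 11·4 + 30·3 + 27·3 + 18·5 + 30·1 + 9·4 = 371
A: 11·1 + 30·6 + 27·1 + 18·6 + 30·2 + 9·6 = 440
D: 11·2 + 30·1 + 27·6 + 18·1 + 30·3 + 9·5 = 367
B has the highest Borda score (493).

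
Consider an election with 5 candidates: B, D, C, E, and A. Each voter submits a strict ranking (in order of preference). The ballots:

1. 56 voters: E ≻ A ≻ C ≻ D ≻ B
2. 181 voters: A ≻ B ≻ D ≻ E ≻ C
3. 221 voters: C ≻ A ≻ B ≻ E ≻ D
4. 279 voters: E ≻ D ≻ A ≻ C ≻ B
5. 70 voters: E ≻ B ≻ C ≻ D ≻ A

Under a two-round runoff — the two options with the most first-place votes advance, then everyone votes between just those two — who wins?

Round 1 first-place votes: B 0, D 0, C 221, E 405, A 181.
E and C advance.
Runoff: E is preferred to C by 586 voters; C by 221.
E wins the runoff.

E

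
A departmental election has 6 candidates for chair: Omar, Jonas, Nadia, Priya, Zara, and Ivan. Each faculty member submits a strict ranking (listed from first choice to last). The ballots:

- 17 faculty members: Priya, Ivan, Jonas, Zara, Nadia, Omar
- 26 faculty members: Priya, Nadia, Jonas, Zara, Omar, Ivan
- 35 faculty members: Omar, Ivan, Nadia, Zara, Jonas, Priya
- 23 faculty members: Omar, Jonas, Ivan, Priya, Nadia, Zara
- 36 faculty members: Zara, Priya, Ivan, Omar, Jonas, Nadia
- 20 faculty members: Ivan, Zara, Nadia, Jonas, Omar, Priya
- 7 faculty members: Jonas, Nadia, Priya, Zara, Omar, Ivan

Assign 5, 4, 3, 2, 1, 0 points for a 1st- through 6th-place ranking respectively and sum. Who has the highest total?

Ivan

Omar: 17·0 + 26·1 + 35·5 + 23·5 + 36·2 + 20·1 + 7·1 = 415
Jonas: 17·3 + 26·3 + 35·1 + 23·4 + 36·1 + 20·2 + 7·5 = 367
Nadia: 17·1 + 26·4 + 35·3 + 23·1 + 36·0 + 20·3 + 7·4 = 337
Priya: 17·5 + 26·5 + 35·0 + 23·2 + 36·4 + 20·0 + 7·3 = 426
Zara: 17·2 + 26·2 + 35·2 + 23·0 + 36·5 + 20·4 + 7·2 = 430
Ivan: 17·4 + 26·0 + 35·4 + 23·3 + 36·3 + 20·5 + 7·0 = 485
Ivan has the highest Borda score (485).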